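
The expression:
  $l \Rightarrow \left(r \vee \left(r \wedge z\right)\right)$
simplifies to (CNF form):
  $r \vee \neg l$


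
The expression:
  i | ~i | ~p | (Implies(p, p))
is always true.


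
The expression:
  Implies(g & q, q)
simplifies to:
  True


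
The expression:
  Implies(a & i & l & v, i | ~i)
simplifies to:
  True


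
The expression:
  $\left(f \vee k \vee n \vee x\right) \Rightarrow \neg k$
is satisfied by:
  {k: False}


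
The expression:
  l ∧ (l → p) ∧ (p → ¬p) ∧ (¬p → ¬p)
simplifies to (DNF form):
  False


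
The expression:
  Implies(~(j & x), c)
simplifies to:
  c | (j & x)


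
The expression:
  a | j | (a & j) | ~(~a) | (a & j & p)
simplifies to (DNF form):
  a | j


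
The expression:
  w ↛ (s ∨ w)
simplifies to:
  False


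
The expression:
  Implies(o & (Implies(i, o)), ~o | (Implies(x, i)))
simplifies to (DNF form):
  i | ~o | ~x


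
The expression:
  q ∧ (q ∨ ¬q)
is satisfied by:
  {q: True}


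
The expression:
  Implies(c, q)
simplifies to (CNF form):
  q | ~c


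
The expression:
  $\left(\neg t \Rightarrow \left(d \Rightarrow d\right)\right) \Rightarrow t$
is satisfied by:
  {t: True}


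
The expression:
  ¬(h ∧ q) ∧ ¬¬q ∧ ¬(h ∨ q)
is never true.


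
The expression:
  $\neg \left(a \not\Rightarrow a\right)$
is always true.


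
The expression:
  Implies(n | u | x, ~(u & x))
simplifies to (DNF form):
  ~u | ~x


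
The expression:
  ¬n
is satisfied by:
  {n: False}


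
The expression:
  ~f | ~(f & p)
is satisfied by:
  {p: False, f: False}
  {f: True, p: False}
  {p: True, f: False}


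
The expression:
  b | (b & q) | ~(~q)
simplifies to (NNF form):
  b | q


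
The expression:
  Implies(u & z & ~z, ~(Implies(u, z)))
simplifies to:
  True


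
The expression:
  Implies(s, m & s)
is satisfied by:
  {m: True, s: False}
  {s: False, m: False}
  {s: True, m: True}


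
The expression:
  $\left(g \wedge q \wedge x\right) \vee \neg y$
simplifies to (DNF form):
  $\left(g \wedge q \wedge x\right) \vee \neg y$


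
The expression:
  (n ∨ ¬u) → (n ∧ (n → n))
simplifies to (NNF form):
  n ∨ u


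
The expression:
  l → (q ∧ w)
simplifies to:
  (q ∧ w) ∨ ¬l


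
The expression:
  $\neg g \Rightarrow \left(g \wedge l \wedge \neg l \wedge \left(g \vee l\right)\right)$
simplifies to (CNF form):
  $g$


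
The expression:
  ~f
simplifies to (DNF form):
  ~f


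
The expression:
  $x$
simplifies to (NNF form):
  $x$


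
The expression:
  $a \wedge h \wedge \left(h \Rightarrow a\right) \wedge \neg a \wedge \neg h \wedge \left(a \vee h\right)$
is never true.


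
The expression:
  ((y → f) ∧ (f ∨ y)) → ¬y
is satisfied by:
  {y: False, f: False}
  {f: True, y: False}
  {y: True, f: False}


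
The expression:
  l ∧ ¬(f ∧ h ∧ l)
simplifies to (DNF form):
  (l ∧ ¬f) ∨ (l ∧ ¬h)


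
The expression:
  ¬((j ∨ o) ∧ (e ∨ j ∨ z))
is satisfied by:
  {e: False, o: False, j: False, z: False}
  {z: True, e: False, o: False, j: False}
  {e: True, z: False, o: False, j: False}
  {z: True, e: True, o: False, j: False}
  {o: True, z: False, e: False, j: False}


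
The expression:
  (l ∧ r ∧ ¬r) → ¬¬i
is always true.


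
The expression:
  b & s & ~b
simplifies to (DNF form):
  False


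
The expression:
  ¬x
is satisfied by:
  {x: False}


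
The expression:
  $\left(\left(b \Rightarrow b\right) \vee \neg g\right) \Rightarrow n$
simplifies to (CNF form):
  $n$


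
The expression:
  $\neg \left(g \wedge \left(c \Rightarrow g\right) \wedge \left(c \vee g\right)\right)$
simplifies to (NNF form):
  $\neg g$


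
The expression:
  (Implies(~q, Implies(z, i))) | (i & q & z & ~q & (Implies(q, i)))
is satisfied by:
  {i: True, q: True, z: False}
  {i: True, z: False, q: False}
  {q: True, z: False, i: False}
  {q: False, z: False, i: False}
  {i: True, q: True, z: True}
  {i: True, z: True, q: False}
  {q: True, z: True, i: False}


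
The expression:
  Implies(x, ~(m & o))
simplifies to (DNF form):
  ~m | ~o | ~x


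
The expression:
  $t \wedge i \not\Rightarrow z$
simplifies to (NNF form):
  $i \wedge t \wedge \neg z$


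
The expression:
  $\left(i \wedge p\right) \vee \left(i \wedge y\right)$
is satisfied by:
  {y: True, p: True, i: True}
  {y: True, i: True, p: False}
  {p: True, i: True, y: False}


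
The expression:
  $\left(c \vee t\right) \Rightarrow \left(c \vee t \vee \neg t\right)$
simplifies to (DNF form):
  $\text{True}$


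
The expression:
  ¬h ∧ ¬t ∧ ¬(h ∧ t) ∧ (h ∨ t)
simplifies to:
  False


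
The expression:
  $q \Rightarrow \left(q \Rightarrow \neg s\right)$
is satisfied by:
  {s: False, q: False}
  {q: True, s: False}
  {s: True, q: False}


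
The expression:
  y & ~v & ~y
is never true.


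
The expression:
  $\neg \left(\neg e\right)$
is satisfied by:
  {e: True}


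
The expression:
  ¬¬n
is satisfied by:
  {n: True}


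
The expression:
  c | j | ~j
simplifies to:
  True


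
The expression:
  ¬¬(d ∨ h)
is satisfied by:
  {d: True, h: True}
  {d: True, h: False}
  {h: True, d: False}


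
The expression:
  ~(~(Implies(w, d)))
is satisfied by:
  {d: True, w: False}
  {w: False, d: False}
  {w: True, d: True}


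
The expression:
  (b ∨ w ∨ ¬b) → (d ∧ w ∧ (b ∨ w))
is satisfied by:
  {w: True, d: True}


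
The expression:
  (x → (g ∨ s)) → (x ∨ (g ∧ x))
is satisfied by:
  {x: True}


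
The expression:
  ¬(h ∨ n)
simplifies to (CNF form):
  ¬h ∧ ¬n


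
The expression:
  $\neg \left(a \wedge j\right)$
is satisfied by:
  {a: False, j: False}
  {j: True, a: False}
  {a: True, j: False}


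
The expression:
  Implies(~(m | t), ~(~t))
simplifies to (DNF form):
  m | t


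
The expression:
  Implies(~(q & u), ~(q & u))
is always true.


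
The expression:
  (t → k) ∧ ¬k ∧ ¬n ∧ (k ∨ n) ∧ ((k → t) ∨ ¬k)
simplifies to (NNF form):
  False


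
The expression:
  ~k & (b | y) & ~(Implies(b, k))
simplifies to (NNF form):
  b & ~k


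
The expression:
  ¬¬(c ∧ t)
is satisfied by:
  {t: True, c: True}


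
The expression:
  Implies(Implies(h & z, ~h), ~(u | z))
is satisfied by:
  {h: True, u: False, z: False}
  {u: False, z: False, h: False}
  {z: True, h: True, u: False}
  {z: True, h: True, u: True}


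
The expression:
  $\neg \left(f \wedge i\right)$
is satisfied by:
  {i: False, f: False}
  {f: True, i: False}
  {i: True, f: False}


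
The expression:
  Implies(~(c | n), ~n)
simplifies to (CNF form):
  True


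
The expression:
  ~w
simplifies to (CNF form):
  ~w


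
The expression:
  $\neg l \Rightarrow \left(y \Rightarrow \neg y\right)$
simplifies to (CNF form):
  $l \vee \neg y$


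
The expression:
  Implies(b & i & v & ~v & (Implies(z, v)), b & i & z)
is always true.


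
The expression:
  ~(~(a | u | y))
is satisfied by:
  {a: True, y: True, u: True}
  {a: True, y: True, u: False}
  {a: True, u: True, y: False}
  {a: True, u: False, y: False}
  {y: True, u: True, a: False}
  {y: True, u: False, a: False}
  {u: True, y: False, a: False}


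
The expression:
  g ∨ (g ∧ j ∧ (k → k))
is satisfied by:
  {g: True}


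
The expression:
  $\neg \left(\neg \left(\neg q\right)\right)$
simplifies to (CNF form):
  $\neg q$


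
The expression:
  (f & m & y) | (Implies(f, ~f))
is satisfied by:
  {y: True, m: True, f: False}
  {y: True, m: False, f: False}
  {m: True, y: False, f: False}
  {y: False, m: False, f: False}
  {f: True, y: True, m: True}


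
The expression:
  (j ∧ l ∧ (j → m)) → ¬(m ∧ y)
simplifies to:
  ¬j ∨ ¬l ∨ ¬m ∨ ¬y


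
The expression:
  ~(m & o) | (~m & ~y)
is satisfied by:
  {m: False, o: False}
  {o: True, m: False}
  {m: True, o: False}


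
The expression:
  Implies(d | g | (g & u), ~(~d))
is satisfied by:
  {d: True, g: False}
  {g: False, d: False}
  {g: True, d: True}


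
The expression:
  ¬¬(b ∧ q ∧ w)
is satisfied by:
  {w: True, b: True, q: True}


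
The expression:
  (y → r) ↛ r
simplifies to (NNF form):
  ¬r ∧ ¬y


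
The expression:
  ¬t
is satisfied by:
  {t: False}


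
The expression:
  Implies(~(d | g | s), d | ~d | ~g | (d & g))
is always true.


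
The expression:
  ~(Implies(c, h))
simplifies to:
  c & ~h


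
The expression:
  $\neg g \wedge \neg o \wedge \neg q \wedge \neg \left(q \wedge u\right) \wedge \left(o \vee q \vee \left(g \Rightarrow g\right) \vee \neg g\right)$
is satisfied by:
  {q: False, o: False, g: False}


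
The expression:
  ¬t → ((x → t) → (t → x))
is always true.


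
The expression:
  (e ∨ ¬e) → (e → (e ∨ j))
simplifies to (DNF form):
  True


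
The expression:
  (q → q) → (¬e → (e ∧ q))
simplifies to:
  e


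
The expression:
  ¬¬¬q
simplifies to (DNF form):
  ¬q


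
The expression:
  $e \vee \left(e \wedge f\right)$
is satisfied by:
  {e: True}


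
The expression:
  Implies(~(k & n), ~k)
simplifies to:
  n | ~k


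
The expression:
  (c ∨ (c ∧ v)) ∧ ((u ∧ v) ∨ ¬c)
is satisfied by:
  {c: True, u: True, v: True}


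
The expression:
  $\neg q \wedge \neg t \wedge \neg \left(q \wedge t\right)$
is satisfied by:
  {q: False, t: False}


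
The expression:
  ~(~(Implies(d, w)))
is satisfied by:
  {w: True, d: False}
  {d: False, w: False}
  {d: True, w: True}


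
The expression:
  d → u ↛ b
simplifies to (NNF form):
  (u ∧ ¬b) ∨ ¬d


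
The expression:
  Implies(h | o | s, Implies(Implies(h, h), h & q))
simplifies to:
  (h | ~o) & (h | ~s) & (q | ~h)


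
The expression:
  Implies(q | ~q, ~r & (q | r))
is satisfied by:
  {q: True, r: False}


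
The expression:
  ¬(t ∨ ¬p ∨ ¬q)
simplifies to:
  p ∧ q ∧ ¬t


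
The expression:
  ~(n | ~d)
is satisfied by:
  {d: True, n: False}


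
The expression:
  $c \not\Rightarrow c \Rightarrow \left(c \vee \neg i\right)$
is always true.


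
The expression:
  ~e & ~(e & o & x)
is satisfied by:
  {e: False}


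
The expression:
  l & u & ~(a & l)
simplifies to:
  l & u & ~a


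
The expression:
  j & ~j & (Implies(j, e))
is never true.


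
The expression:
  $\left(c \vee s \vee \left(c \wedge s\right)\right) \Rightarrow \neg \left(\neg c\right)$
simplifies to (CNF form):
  $c \vee \neg s$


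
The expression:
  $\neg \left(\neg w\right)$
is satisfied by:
  {w: True}


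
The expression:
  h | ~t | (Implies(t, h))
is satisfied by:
  {h: True, t: False}
  {t: False, h: False}
  {t: True, h: True}


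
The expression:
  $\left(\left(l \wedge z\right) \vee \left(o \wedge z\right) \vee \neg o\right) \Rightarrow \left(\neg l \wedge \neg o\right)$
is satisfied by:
  {l: False, o: False, z: False}
  {z: True, l: False, o: False}
  {o: True, l: False, z: False}
  {o: True, l: True, z: False}


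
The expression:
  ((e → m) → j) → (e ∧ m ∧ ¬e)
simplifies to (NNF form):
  ¬j ∧ (m ∨ ¬e)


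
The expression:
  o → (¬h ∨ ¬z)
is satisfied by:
  {h: False, z: False, o: False}
  {o: True, h: False, z: False}
  {z: True, h: False, o: False}
  {o: True, z: True, h: False}
  {h: True, o: False, z: False}
  {o: True, h: True, z: False}
  {z: True, h: True, o: False}


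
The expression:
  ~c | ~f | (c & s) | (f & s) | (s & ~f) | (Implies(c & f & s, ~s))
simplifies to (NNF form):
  True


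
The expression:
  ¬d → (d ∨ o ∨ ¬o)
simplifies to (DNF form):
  True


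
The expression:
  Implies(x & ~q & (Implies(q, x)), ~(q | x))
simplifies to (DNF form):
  q | ~x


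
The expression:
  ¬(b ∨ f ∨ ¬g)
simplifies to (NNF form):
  g ∧ ¬b ∧ ¬f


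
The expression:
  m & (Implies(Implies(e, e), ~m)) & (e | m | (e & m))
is never true.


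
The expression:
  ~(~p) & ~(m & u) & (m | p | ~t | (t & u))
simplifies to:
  p & (~m | ~u)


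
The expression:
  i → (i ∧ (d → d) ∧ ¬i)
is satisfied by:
  {i: False}


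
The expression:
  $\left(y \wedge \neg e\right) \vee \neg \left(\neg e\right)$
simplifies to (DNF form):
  $e \vee y$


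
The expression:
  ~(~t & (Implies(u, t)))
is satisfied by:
  {t: True, u: True}
  {t: True, u: False}
  {u: True, t: False}


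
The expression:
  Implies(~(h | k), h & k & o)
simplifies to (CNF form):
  h | k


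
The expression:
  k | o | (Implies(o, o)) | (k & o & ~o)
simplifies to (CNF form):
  True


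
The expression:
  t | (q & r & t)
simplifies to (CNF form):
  t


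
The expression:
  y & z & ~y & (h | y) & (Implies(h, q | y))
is never true.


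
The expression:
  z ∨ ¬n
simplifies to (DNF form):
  z ∨ ¬n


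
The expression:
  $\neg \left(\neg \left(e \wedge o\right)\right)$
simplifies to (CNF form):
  $e \wedge o$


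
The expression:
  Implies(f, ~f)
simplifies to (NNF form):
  ~f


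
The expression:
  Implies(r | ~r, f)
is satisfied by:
  {f: True}


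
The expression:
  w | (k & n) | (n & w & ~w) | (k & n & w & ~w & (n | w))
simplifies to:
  w | (k & n)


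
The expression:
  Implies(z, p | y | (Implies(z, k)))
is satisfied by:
  {y: True, k: True, p: True, z: False}
  {y: True, k: True, p: False, z: False}
  {y: True, p: True, z: False, k: False}
  {y: True, p: False, z: False, k: False}
  {k: True, p: True, z: False, y: False}
  {k: True, p: False, z: False, y: False}
  {p: True, k: False, z: False, y: False}
  {p: False, k: False, z: False, y: False}
  {y: True, k: True, z: True, p: True}
  {y: True, k: True, z: True, p: False}
  {y: True, z: True, p: True, k: False}
  {y: True, z: True, p: False, k: False}
  {z: True, k: True, p: True, y: False}
  {z: True, k: True, p: False, y: False}
  {z: True, p: True, k: False, y: False}


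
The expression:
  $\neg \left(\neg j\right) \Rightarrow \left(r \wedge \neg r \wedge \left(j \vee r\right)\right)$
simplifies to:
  $\neg j$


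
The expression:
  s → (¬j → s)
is always true.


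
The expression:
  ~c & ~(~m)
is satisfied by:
  {m: True, c: False}


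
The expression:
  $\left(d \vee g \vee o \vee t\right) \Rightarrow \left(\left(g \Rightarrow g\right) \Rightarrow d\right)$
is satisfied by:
  {d: True, g: False, o: False, t: False}
  {d: True, t: True, g: False, o: False}
  {d: True, o: True, g: False, t: False}
  {d: True, t: True, o: True, g: False}
  {d: True, g: True, o: False, t: False}
  {d: True, t: True, g: True, o: False}
  {d: True, o: True, g: True, t: False}
  {d: True, t: True, o: True, g: True}
  {t: False, g: False, o: False, d: False}


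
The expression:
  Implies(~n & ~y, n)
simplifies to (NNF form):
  n | y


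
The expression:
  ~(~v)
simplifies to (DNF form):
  v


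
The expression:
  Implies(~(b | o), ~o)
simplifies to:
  True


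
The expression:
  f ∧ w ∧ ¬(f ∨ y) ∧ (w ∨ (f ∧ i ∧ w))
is never true.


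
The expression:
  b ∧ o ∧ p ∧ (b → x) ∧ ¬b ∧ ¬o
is never true.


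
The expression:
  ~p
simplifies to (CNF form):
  ~p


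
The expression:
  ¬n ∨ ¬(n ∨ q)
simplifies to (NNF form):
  ¬n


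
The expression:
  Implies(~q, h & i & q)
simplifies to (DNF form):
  q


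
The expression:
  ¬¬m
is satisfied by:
  {m: True}


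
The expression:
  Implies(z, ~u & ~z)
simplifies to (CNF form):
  ~z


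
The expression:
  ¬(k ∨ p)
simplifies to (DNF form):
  ¬k ∧ ¬p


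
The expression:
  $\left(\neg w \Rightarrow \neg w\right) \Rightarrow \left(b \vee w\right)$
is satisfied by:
  {b: True, w: True}
  {b: True, w: False}
  {w: True, b: False}


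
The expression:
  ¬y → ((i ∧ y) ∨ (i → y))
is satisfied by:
  {y: True, i: False}
  {i: False, y: False}
  {i: True, y: True}


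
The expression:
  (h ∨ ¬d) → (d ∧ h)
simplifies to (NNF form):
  d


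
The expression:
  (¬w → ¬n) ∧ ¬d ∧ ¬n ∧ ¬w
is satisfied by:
  {n: False, d: False, w: False}


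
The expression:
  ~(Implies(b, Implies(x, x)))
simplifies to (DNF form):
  False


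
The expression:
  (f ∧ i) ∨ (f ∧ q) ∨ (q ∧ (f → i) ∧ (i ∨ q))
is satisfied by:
  {i: True, q: True, f: True}
  {i: True, q: True, f: False}
  {q: True, f: True, i: False}
  {q: True, f: False, i: False}
  {i: True, f: True, q: False}


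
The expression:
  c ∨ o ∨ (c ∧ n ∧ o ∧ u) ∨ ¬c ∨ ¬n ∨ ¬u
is always true.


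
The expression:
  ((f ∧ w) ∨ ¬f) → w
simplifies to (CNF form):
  f ∨ w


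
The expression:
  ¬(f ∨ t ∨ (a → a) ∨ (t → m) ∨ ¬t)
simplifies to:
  False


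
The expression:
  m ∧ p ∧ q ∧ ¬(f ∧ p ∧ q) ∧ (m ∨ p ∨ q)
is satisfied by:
  {m: True, p: True, q: True, f: False}


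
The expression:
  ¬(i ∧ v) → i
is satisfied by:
  {i: True}


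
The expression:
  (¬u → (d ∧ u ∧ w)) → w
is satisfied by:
  {w: True, u: False}
  {u: False, w: False}
  {u: True, w: True}


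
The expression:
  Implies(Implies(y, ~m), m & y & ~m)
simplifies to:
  m & y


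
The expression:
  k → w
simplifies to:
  w ∨ ¬k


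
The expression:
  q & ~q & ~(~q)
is never true.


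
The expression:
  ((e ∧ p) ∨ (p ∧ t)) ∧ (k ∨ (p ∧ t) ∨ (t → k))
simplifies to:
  p ∧ (e ∨ t)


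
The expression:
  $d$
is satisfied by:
  {d: True}


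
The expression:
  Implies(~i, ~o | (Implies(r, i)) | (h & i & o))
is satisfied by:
  {i: True, o: False, r: False}
  {o: False, r: False, i: False}
  {i: True, r: True, o: False}
  {r: True, o: False, i: False}
  {i: True, o: True, r: False}
  {o: True, i: False, r: False}
  {i: True, r: True, o: True}


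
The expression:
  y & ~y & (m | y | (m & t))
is never true.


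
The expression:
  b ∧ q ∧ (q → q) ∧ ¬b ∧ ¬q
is never true.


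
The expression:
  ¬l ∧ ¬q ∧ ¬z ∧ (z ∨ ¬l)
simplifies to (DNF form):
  ¬l ∧ ¬q ∧ ¬z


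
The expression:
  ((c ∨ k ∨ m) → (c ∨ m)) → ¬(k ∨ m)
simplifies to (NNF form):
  ¬m ∧ (¬c ∨ ¬k)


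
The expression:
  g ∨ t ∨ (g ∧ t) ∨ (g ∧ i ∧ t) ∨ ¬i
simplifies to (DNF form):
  g ∨ t ∨ ¬i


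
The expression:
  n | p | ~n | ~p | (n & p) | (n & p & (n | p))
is always true.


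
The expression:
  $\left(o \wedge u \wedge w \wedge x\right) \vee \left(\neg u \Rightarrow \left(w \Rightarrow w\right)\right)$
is always true.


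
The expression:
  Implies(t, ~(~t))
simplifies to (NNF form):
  True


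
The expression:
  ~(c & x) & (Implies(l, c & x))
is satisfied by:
  {c: False, l: False, x: False}
  {x: True, c: False, l: False}
  {c: True, x: False, l: False}


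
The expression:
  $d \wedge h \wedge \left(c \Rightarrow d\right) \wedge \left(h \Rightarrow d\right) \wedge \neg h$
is never true.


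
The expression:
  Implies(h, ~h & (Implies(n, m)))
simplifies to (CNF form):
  ~h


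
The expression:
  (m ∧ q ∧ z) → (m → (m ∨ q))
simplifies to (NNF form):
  True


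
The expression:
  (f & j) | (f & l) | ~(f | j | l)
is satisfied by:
  {j: True, f: True, l: True}
  {j: True, f: True, l: False}
  {f: True, l: True, j: False}
  {j: False, l: False, f: False}


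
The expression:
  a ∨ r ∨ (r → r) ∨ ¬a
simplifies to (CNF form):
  True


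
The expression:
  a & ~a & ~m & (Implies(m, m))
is never true.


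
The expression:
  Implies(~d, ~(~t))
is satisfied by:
  {d: True, t: True}
  {d: True, t: False}
  {t: True, d: False}


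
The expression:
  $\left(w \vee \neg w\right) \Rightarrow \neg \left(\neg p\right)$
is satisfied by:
  {p: True}


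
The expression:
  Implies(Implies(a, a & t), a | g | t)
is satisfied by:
  {a: True, t: True, g: True}
  {a: True, t: True, g: False}
  {a: True, g: True, t: False}
  {a: True, g: False, t: False}
  {t: True, g: True, a: False}
  {t: True, g: False, a: False}
  {g: True, t: False, a: False}


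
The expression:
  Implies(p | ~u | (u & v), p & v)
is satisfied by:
  {u: True, p: True, v: True}
  {p: True, v: True, u: False}
  {u: True, v: False, p: False}


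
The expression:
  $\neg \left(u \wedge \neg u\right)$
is always true.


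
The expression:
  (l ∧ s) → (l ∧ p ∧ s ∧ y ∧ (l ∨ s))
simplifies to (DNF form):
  (p ∧ y) ∨ ¬l ∨ ¬s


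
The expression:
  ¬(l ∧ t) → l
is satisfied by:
  {l: True}


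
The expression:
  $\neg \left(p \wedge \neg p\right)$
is always true.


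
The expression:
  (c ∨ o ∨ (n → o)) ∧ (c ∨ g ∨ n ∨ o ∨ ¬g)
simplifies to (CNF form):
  c ∨ o ∨ ¬n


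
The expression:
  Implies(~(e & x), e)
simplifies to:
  e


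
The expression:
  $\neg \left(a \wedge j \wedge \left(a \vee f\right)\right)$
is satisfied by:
  {a: False, j: False}
  {j: True, a: False}
  {a: True, j: False}


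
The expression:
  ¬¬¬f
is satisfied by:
  {f: False}


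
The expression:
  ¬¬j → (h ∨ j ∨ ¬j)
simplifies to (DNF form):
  True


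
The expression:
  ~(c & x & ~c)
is always true.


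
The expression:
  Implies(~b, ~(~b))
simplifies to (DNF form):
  b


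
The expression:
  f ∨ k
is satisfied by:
  {k: True, f: True}
  {k: True, f: False}
  {f: True, k: False}


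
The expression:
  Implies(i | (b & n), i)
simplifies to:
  i | ~b | ~n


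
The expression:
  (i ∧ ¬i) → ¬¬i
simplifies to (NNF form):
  True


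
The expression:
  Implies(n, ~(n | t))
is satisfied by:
  {n: False}


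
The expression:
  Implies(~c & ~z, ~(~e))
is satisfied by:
  {c: True, z: True, e: True}
  {c: True, z: True, e: False}
  {c: True, e: True, z: False}
  {c: True, e: False, z: False}
  {z: True, e: True, c: False}
  {z: True, e: False, c: False}
  {e: True, z: False, c: False}


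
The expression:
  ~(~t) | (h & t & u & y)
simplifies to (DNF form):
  t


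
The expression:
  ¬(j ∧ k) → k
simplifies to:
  k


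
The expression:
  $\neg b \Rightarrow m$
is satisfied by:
  {b: True, m: True}
  {b: True, m: False}
  {m: True, b: False}


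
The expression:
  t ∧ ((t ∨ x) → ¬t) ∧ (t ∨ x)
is never true.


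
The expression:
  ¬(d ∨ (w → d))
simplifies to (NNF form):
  w ∧ ¬d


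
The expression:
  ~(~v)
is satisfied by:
  {v: True}


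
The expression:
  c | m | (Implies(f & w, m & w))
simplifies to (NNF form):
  c | m | ~f | ~w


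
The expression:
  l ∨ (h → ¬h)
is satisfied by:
  {l: True, h: False}
  {h: False, l: False}
  {h: True, l: True}


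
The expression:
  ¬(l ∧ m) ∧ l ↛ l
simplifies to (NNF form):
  False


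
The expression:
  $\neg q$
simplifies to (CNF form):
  $\neg q$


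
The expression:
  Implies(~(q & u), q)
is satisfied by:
  {q: True}


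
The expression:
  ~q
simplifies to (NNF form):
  ~q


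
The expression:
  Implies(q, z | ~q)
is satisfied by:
  {z: True, q: False}
  {q: False, z: False}
  {q: True, z: True}


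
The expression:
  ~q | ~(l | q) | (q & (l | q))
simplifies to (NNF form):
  True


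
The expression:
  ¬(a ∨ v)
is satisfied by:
  {v: False, a: False}


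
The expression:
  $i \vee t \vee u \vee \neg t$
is always true.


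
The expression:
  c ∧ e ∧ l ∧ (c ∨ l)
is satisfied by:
  {c: True, e: True, l: True}


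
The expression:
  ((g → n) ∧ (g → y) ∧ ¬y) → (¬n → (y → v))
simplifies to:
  True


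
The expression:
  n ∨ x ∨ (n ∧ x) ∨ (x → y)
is always true.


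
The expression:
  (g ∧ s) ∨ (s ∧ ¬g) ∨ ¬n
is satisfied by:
  {s: True, n: False}
  {n: False, s: False}
  {n: True, s: True}


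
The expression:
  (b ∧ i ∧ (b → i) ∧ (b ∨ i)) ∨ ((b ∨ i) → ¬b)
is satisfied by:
  {i: True, b: False}
  {b: False, i: False}
  {b: True, i: True}


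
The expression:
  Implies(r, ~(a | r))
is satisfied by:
  {r: False}


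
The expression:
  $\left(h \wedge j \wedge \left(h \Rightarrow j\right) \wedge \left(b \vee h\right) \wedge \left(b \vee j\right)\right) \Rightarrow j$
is always true.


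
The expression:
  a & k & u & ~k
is never true.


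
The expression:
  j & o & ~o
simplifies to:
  False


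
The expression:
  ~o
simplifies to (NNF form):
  ~o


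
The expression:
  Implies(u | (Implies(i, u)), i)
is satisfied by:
  {i: True}


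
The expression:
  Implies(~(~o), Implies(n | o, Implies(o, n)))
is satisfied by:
  {n: True, o: False}
  {o: False, n: False}
  {o: True, n: True}


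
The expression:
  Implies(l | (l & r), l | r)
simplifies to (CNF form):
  True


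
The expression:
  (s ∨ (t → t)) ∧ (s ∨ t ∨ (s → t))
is always true.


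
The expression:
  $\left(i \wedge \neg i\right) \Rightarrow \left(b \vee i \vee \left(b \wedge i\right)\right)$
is always true.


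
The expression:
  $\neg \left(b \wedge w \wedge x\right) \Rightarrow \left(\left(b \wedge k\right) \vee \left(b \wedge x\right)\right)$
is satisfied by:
  {b: True, x: True, k: True}
  {b: True, x: True, k: False}
  {b: True, k: True, x: False}


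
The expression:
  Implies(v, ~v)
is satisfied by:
  {v: False}


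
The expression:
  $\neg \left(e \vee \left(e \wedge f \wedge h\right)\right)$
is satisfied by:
  {e: False}


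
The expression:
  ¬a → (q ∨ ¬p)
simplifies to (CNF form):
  a ∨ q ∨ ¬p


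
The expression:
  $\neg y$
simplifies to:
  $\neg y$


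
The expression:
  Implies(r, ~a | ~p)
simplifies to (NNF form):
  ~a | ~p | ~r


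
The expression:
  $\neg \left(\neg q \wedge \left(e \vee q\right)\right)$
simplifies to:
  $q \vee \neg e$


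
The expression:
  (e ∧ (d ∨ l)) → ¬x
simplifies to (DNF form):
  (¬d ∧ ¬l) ∨ ¬e ∨ ¬x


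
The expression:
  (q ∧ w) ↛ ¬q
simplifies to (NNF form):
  q ∧ w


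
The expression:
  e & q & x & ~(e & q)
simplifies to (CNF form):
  False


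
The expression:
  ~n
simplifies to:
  ~n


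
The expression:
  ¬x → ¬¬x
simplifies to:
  x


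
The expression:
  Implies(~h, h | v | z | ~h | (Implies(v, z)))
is always true.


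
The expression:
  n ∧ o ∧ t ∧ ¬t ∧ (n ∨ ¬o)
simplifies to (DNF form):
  False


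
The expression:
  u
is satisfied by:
  {u: True}


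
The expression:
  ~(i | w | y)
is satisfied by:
  {i: False, w: False, y: False}


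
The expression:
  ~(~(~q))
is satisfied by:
  {q: False}


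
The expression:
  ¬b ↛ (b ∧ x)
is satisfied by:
  {b: False}


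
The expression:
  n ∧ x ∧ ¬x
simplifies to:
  False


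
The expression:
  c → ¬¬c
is always true.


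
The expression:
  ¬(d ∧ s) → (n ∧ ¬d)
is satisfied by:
  {n: True, s: True, d: False}
  {n: True, d: False, s: False}
  {n: True, s: True, d: True}
  {s: True, d: True, n: False}


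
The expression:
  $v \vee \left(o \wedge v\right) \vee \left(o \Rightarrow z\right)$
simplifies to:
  $v \vee z \vee \neg o$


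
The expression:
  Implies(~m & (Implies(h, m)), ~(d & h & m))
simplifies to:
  True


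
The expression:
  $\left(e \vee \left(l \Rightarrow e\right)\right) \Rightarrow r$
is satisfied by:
  {r: True, l: True, e: False}
  {r: True, l: False, e: False}
  {r: True, e: True, l: True}
  {r: True, e: True, l: False}
  {l: True, e: False, r: False}


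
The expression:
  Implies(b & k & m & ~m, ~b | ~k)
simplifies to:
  True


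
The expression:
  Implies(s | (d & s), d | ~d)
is always true.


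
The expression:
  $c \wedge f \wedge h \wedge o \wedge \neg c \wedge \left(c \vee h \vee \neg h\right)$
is never true.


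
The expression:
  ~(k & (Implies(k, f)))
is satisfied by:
  {k: False, f: False}
  {f: True, k: False}
  {k: True, f: False}


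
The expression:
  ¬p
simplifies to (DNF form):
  ¬p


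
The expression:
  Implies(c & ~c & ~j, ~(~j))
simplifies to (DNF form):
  True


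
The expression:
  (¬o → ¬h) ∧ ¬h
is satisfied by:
  {h: False}


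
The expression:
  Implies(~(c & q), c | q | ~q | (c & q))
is always true.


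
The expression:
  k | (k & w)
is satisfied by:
  {k: True}


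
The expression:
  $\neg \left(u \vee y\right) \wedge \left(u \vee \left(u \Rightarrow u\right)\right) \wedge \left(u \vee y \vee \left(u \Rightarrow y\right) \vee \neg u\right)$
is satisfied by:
  {u: False, y: False}


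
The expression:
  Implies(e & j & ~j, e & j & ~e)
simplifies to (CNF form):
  True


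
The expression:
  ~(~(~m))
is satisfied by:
  {m: False}


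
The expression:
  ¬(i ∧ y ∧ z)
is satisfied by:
  {z: False, y: False, i: False}
  {i: True, z: False, y: False}
  {y: True, z: False, i: False}
  {i: True, y: True, z: False}
  {z: True, i: False, y: False}
  {i: True, z: True, y: False}
  {y: True, z: True, i: False}


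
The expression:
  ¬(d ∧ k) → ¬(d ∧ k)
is always true.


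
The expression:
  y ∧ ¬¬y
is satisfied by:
  {y: True}


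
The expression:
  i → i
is always true.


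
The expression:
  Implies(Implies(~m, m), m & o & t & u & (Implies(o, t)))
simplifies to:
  ~m | (o & t & u)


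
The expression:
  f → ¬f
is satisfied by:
  {f: False}


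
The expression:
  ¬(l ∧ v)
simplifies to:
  ¬l ∨ ¬v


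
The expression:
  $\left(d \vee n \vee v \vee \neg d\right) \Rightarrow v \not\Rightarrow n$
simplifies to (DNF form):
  $v \wedge \neg n$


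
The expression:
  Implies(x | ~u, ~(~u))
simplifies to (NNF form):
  u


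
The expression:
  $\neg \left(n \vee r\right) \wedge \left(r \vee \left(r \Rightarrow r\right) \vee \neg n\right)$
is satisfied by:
  {n: False, r: False}


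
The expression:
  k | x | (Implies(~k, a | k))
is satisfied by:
  {a: True, x: True, k: True}
  {a: True, x: True, k: False}
  {a: True, k: True, x: False}
  {a: True, k: False, x: False}
  {x: True, k: True, a: False}
  {x: True, k: False, a: False}
  {k: True, x: False, a: False}


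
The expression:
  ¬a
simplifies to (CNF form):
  ¬a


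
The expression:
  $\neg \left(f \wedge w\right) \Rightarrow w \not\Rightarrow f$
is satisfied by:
  {w: True}


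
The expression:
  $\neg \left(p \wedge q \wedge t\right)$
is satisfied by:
  {p: False, t: False, q: False}
  {q: True, p: False, t: False}
  {t: True, p: False, q: False}
  {q: True, t: True, p: False}
  {p: True, q: False, t: False}
  {q: True, p: True, t: False}
  {t: True, p: True, q: False}


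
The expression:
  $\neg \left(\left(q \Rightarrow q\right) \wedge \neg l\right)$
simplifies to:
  $l$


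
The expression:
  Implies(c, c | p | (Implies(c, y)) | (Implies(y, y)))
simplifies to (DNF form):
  True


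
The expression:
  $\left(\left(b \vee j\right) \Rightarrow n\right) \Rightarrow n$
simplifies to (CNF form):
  $b \vee j \vee n$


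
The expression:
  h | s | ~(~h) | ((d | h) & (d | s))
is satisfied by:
  {s: True, d: True, h: True}
  {s: True, d: True, h: False}
  {s: True, h: True, d: False}
  {s: True, h: False, d: False}
  {d: True, h: True, s: False}
  {d: True, h: False, s: False}
  {h: True, d: False, s: False}


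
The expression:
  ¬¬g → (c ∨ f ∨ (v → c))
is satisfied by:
  {c: True, f: True, v: False, g: False}
  {c: True, f: False, v: False, g: False}
  {f: True, c: False, v: False, g: False}
  {c: False, f: False, v: False, g: False}
  {g: True, c: True, f: True, v: False}
  {g: True, c: True, f: False, v: False}
  {g: True, f: True, c: False, v: False}
  {g: True, f: False, c: False, v: False}
  {c: True, v: True, f: True, g: False}
  {c: True, v: True, f: False, g: False}
  {v: True, f: True, c: False, g: False}
  {v: True, c: False, f: False, g: False}
  {g: True, v: True, c: True, f: True}
  {g: True, v: True, c: True, f: False}
  {g: True, v: True, f: True, c: False}


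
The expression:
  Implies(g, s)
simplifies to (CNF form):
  s | ~g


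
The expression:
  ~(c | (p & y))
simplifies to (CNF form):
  ~c & (~p | ~y)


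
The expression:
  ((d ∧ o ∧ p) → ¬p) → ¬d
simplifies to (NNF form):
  (o ∧ p) ∨ ¬d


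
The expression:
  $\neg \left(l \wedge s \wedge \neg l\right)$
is always true.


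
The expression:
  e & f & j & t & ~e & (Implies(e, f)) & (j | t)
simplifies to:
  False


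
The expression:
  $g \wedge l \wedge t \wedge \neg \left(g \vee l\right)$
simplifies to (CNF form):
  $\text{False}$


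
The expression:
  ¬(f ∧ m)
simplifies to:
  ¬f ∨ ¬m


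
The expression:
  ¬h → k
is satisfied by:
  {k: True, h: True}
  {k: True, h: False}
  {h: True, k: False}


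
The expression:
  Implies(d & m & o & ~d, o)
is always true.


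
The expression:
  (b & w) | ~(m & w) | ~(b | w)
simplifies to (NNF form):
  b | ~m | ~w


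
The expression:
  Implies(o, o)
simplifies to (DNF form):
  True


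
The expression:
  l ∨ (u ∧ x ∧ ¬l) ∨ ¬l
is always true.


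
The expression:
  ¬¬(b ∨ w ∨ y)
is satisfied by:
  {y: True, b: True, w: True}
  {y: True, b: True, w: False}
  {y: True, w: True, b: False}
  {y: True, w: False, b: False}
  {b: True, w: True, y: False}
  {b: True, w: False, y: False}
  {w: True, b: False, y: False}


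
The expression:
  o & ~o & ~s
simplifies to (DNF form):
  False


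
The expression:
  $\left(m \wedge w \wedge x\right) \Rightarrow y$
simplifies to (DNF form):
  $y \vee \neg m \vee \neg w \vee \neg x$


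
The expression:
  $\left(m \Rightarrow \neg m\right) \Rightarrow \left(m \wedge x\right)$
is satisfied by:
  {m: True}


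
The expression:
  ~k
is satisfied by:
  {k: False}


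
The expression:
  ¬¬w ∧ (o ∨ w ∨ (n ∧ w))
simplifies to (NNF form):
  w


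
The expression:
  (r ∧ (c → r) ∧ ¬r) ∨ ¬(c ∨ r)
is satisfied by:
  {r: False, c: False}


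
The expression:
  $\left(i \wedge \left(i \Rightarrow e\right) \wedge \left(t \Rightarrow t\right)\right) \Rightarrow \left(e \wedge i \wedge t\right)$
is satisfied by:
  {t: True, e: False, i: False}
  {e: False, i: False, t: False}
  {i: True, t: True, e: False}
  {i: True, e: False, t: False}
  {t: True, e: True, i: False}
  {e: True, t: False, i: False}
  {i: True, e: True, t: True}


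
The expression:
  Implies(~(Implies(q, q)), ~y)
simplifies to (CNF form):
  True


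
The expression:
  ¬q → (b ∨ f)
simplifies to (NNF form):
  b ∨ f ∨ q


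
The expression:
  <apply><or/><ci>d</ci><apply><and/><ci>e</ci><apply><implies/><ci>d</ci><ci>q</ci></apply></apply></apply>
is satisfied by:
  {d: True, e: True}
  {d: True, e: False}
  {e: True, d: False}


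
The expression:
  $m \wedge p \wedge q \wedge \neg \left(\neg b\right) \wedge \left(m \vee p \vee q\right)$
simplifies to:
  $b \wedge m \wedge p \wedge q$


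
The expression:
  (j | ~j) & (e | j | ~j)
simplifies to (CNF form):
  True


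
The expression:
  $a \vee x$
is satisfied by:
  {a: True, x: True}
  {a: True, x: False}
  {x: True, a: False}


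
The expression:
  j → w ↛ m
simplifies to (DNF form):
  (w ∧ ¬m) ∨ ¬j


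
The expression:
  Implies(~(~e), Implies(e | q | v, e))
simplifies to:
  True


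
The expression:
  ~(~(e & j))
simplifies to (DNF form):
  e & j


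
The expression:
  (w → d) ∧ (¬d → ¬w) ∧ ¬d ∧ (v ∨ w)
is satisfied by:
  {v: True, d: False, w: False}


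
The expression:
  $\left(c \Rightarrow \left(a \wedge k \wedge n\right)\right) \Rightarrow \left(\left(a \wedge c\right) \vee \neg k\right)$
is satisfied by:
  {c: True, k: False}
  {k: False, c: False}
  {k: True, c: True}


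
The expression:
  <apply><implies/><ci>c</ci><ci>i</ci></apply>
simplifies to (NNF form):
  <apply><or/><ci>i</ci><apply><not/><ci>c</ci></apply></apply>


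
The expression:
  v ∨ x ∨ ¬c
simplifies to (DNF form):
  v ∨ x ∨ ¬c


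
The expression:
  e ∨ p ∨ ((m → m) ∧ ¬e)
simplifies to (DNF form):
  True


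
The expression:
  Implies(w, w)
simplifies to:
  True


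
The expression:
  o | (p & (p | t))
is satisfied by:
  {o: True, p: True}
  {o: True, p: False}
  {p: True, o: False}


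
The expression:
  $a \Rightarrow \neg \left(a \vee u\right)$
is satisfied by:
  {a: False}


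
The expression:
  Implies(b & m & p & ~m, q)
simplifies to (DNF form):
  True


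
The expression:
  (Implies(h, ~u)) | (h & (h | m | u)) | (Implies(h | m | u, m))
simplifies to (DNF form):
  True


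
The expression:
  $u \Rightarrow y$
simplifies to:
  $y \vee \neg u$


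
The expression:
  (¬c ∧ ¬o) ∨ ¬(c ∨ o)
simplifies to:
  ¬c ∧ ¬o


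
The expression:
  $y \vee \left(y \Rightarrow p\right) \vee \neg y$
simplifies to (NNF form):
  $\text{True}$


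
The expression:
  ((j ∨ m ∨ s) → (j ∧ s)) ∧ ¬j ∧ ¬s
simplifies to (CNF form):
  ¬j ∧ ¬m ∧ ¬s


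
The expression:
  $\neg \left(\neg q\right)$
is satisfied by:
  {q: True}


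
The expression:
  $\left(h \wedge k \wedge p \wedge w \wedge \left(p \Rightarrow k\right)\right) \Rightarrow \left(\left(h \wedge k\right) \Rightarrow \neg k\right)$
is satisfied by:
  {p: False, k: False, w: False, h: False}
  {h: True, p: False, k: False, w: False}
  {w: True, p: False, k: False, h: False}
  {h: True, w: True, p: False, k: False}
  {k: True, h: False, p: False, w: False}
  {h: True, k: True, p: False, w: False}
  {w: True, k: True, h: False, p: False}
  {h: True, w: True, k: True, p: False}
  {p: True, w: False, k: False, h: False}
  {h: True, p: True, w: False, k: False}
  {w: True, p: True, h: False, k: False}
  {h: True, w: True, p: True, k: False}
  {k: True, p: True, w: False, h: False}
  {h: True, k: True, p: True, w: False}
  {w: True, k: True, p: True, h: False}


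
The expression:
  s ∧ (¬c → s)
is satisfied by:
  {s: True}


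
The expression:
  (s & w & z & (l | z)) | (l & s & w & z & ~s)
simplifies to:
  s & w & z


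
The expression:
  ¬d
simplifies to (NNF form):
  ¬d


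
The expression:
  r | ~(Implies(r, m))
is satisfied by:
  {r: True}


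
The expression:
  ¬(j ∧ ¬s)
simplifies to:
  s ∨ ¬j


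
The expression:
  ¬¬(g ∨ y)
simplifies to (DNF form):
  g ∨ y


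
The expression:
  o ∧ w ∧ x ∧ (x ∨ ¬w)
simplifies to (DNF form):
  o ∧ w ∧ x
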